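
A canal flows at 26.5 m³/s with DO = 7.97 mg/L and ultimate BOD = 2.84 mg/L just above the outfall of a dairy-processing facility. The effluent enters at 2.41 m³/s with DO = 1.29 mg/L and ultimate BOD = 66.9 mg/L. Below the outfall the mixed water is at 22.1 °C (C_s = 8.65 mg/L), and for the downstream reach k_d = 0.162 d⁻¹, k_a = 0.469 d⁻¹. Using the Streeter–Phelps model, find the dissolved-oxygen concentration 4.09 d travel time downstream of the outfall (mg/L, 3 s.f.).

DO ≈ 6.88 mg/L

Mixed DO = (26.5×7.97 + 2.41×1.29)/(26.5+2.41) = 214.3/28.91 = 7.413 mg/L.
Mixed L₀ = (26.5×2.84 + 2.41×66.9)/(28.91) = 236.5/28.91 = 8.180 mg/L.
Initial deficit D₀ = C_s − DO₀ = 8.65 − 7.413 = 1.237 mg/L.
D(4.09) = [0.162×8.180/(0.469−0.162)](e^(−0.162×4.09) − e^(−0.469×4.09)) + 1.237 e^(−0.469×4.09)
= 4.317 × (0.5155 − 0.1469) + 1.237 × 0.1469 = 1.773 mg/L.
DO = 8.65 − 1.773 = 6.877 mg/L.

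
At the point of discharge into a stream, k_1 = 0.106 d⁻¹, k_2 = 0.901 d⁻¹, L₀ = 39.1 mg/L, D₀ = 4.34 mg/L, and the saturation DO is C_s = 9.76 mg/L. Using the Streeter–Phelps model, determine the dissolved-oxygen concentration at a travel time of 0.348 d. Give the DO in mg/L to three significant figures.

DO ≈ 5.37 mg/L

k_1 L₀/(k_2−k_1) = 0.106×39.1/(0.901−0.106) = 4.145/0.7950 = 5.213 mg/L.
e^(−k_1 t) = e^(−0.106×0.3480) = 0.9638; e^(−k_2 t) = e^(−0.901×0.3480) = 0.7308.
D = 5.213 × (0.9638 − 0.7308) + 4.34 × 0.7308 = 1.214 + 3.172 = 4.386 mg/L.
DO = C_s − D = 9.76 − 4.386 = 5.374 mg/L.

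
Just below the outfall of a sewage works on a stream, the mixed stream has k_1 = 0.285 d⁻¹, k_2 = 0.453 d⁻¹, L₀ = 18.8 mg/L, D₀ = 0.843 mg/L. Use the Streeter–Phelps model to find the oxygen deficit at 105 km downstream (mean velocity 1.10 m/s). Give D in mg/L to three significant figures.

Travel time t = x/v = 105 km / (1.10 m/s) = 105000 m / 1.10 m/s = 95450 s = 1.105 d.
k_1 L₀/(k_2−k_1) = 0.285×18.8/(0.453−0.285) = 5.358/0.1680 = 31.89 mg/L.
e^(−k_1 t) = e^(−0.285×1.105) = 0.7299; e^(−k_2 t) = e^(−0.453×1.105) = 0.6062.
D = 31.89 × (0.7299 − 0.6062) + 0.843 × 0.6062 = 3.943 + 0.5111 = 4.454 mg/L.

D ≈ 4.45 mg/L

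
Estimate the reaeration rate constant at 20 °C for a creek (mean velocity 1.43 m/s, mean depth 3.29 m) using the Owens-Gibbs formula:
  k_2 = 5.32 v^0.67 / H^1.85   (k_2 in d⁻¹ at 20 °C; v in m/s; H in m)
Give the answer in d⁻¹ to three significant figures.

k_2 ≈ 0.747 d⁻¹

k_2 = 5.32 × 1.43^0.67 / 3.29^1.85 = 5.32 × 1.271 / 9.053 = 0.7467 d⁻¹.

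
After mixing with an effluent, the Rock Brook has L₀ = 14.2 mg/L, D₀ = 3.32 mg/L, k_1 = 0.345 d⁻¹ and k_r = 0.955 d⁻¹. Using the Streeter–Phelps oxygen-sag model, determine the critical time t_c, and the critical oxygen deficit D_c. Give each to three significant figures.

t_c ≈ 0.795 d; D_c ≈ 3.90 mg/L

With k_r/k_1 = 2.768 and 1 − D₀(k_r−k_1)/(k_1 L₀) = 0.5866,
t_c = ln(2.768 × 0.5866) / (0.955 − 0.345) = ln(1.624) / 0.6100 = 0.4848/0.6100 = 0.7947 d.
D_c = (k_1/k_r) L₀ e^(−k_1 t_c) = (0.345/0.955) × 14.2 × e^(−0.345×0.7947) = 0.3613 × 14.2 × 0.7602 = 3.900 mg/L.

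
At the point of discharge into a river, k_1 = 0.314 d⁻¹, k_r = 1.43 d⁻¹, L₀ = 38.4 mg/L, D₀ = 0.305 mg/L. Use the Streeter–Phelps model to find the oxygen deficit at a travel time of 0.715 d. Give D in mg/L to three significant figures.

k_1 L₀/(k_r−k_1) = 0.314×38.4/(1.43−0.314) = 12.06/1.116 = 10.80 mg/L.
e^(−k_1 t) = e^(−0.314×0.7150) = 0.7989; e^(−k_r t) = e^(−1.43×0.7150) = 0.3597.
D = 10.80 × (0.7989 − 0.3597) + 0.305 × 0.3597 = 4.745 + 0.1097 = 4.855 mg/L.

D ≈ 4.85 mg/L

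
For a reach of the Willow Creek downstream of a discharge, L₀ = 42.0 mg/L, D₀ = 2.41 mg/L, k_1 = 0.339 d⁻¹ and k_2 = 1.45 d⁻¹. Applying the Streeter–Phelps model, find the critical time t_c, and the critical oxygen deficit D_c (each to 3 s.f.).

With k_2/k_1 = 4.277 and 1 − D₀(k_2−k_1)/(k_1 L₀) = 0.8119,
t_c = ln(4.277 × 0.8119) / (1.45 − 0.339) = ln(3.473) / 1.111 = 1.245/1.111 = 1.121 d.
L(t_c) = L₀ e^(−k_1 t_c) = 42.0 × 0.6839 = 28.73 mg/L, and at the critical point k_2 D_c = k_1 L, so D_c = (0.339/1.45) × 28.73 = 6.716 mg/L.

t_c ≈ 1.12 d; D_c ≈ 6.72 mg/L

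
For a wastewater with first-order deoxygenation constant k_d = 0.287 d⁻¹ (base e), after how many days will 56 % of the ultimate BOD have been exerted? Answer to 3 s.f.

y/L₀ = 1 − e^(−k_d t) = 0.56 ⇒ e^(−k_d t) = 0.440
t = −ln(0.440) / 0.287 = 0.8210 / 0.287 = 2.861 d.

t ≈ 2.86 d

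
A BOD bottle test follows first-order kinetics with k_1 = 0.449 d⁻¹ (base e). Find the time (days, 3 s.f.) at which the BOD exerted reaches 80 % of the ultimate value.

t ≈ 3.58 d

y/L₀ = 1 − e^(−k_1 t) = 0.80 ⇒ e^(−k_1 t) = 0.200
t = −ln(0.200) / 0.449 = 1.609 / 0.449 = 3.584 d.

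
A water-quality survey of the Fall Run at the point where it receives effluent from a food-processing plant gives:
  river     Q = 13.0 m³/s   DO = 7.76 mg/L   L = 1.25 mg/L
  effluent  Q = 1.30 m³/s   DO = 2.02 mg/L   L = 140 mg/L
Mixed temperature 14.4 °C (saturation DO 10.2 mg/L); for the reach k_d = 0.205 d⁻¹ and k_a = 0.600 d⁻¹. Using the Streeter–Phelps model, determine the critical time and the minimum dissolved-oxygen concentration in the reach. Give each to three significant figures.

t_c ≈ 1.38 d; minimum DO ≈ 6.63 mg/L

Mixed DO = (13.0×7.76 + 1.30×2.02)/(13.0+1.30) = 103.5/14.30 = 7.238 mg/L.
Mixed L₀ = (13.0×1.25 + 1.30×140)/(14.30) = 198.2/14.30 = 13.86 mg/L.
Initial deficit D₀ = C_s − DO₀ = 10.2 − 7.238 = 2.962 mg/L.
t_c = (1/0.3950) ln[(0.600/0.205)(1 − 2.962×0.3950/(0.205×13.86))] = 2.532 × ln(1.722) = 1.376 d.
D_c = (0.205/0.600) × 13.86 × e^(−0.205×1.376) = 0.3417 × 13.86 × 0.7542 = 3.573 mg/L.
Minimum DO = 10.2 − 3.573 = 6.627 mg/L.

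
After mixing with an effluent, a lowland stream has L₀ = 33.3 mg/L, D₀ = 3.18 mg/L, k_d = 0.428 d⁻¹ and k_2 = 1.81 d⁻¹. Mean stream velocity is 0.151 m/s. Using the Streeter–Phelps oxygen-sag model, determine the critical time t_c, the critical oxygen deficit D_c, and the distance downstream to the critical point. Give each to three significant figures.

t_c = [1/(k_2−k_d)] ln[(k_2/k_d)(1 − D₀(k_2−k_d)/(k_d L₀))]
= [1/(1.81−0.428)] ln[(1.81/0.428)(1 − 3.18×1.382/(0.428×33.3))]
= (1/1.382) ln[4.229 × 0.6916] = 0.7236 × ln(2.925) = 0.7236 × 1.073 = 0.7766 d.
D_c = (k_d/k_2) L₀ e^(−k_d t_c) = (0.428/1.81) × 33.3 × e^(−0.428×0.7766) = 0.2365 × 33.3 × 0.7172 = 5.647 mg/L.
x_c = v t_c = 0.151 m/s × 0.7766 d × 86400 s/d = 10130 m ≈ 10.1 km.

t_c ≈ 0.777 d; D_c ≈ 5.65 mg/L; x_c ≈ 10.1 km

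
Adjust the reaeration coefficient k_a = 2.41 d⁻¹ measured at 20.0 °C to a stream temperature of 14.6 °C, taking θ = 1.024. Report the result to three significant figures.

k_a(T₂) = k_a(T₁) · θ^(T₂−T₁) = 2.41 × 1.024^(14.6−20.0)
= 2.41 × 1.024^-5.40 = 2.41 × 0.8798 = 2.120 d⁻¹.

k_a ≈ 2.12 d⁻¹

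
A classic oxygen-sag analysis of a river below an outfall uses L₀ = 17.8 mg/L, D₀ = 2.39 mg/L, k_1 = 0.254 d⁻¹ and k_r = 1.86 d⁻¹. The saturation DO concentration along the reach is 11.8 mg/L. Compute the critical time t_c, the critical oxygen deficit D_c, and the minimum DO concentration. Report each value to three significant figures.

At the critical point dD/dt = 0, so k_1 L₀ e^(−k_1 t) = k_r D. Substituting D(t) from the Streeter–Phelps equation and solving for t gives
t_c = ln[(k_r/k_1)(1 − D₀(k_r−k_1)/(k_1 L₀))] / (k_r−k_1).
Here k_r−k_1 = 1.606 d⁻¹ and 1 − D₀(k_r−k_1)/(k_1 L₀) = 1 − 2.39×1.606/(0.254×17.8) = 0.1510, so
t_c = ln(7.323 × 0.1510) / 1.606 = 0.1008 / 1.606 = 0.06274 d.
L(t_c) = L₀ e^(−k_1 t_c) = 17.8 × 0.9842 = 17.52 mg/L, and at the critical point k_r D_c = k_1 L, so D_c = (0.254/1.86) × 17.52 = 2.392 mg/L.
Minimum DO = C_s − D_c = 11.8 − 2.392 = 9.408 mg/L.

t_c ≈ 0.0627 d; D_c ≈ 2.39 mg/L; min DO ≈ 9.41 mg/L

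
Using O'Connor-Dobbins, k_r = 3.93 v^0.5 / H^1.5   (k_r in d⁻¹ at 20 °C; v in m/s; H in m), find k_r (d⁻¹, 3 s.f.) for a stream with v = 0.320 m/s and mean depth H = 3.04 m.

k_r = 3.93 × 0.320^0.5 / 3.04^1.5 = 3.93 × 0.5657 / 5.300 = 0.4194 d⁻¹.

k_r ≈ 0.419 d⁻¹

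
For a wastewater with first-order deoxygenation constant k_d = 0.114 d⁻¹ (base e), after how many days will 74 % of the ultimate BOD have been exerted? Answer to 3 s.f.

t ≈ 11.8 d

y/L₀ = 1 − e^(−k_d t) = 0.74 ⇒ e^(−k_d t) = 0.260
t = −ln(0.260) / 0.114 = 1.347 / 0.114 = 11.82 d.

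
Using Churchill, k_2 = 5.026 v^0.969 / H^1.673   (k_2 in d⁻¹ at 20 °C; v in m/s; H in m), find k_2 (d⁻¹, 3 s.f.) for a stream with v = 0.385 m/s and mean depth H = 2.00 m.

k_2 ≈ 0.625 d⁻¹

k_2 = 5.026 × 0.385^0.969 / 2.00^1.673 = 5.026 × 0.3966 / 3.189 = 0.6250 d⁻¹.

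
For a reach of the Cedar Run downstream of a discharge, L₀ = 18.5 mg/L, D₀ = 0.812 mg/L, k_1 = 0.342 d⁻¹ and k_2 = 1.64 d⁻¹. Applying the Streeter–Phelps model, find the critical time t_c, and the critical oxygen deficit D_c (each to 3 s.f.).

t_c ≈ 1.07 d; D_c ≈ 2.68 mg/L

At the critical point dD/dt = 0, so k_1 L₀ e^(−k_1 t) = k_2 D. Substituting D(t) from the Streeter–Phelps equation and solving for t gives
t_c = ln[(k_2/k_1)(1 − D₀(k_2−k_1)/(k_1 L₀))] / (k_2−k_1).
Here k_2−k_1 = 1.298 d⁻¹ and 1 − D₀(k_2−k_1)/(k_1 L₀) = 1 − 0.812×1.298/(0.342×18.5) = 0.8334, so
t_c = ln(4.795 × 0.8334) / 1.298 = 1.385 / 1.298 = 1.067 d.
D_c = (k_1/k_2) L₀ e^(−k_1 t_c) = (0.342/1.64) × 18.5 × e^(−0.342×1.067) = 0.2085 × 18.5 × 0.6942 = 2.678 mg/L.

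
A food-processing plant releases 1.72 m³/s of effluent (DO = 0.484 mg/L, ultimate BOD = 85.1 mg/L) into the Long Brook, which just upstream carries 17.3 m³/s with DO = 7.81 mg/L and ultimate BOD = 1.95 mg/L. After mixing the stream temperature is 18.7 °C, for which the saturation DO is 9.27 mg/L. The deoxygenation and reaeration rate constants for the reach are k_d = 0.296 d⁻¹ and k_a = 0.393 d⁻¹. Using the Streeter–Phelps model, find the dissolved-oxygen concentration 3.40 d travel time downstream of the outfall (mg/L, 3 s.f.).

DO ≈ 5.74 mg/L

Mixed DO = (17.3×7.81 + 1.72×0.484)/(17.3+1.72) = 135.9/19.02 = 7.148 mg/L.
Mixed L₀ = (17.3×1.95 + 1.72×85.1)/(19.02) = 180.1/19.02 = 9.469 mg/L.
Initial deficit D₀ = C_s − DO₀ = 9.27 − 7.148 = 2.122 mg/L.
D(3.40) = [0.296×9.469/(0.393−0.296)](e^(−0.296×3.40) − e^(−0.393×3.40)) + 2.122 e^(−0.393×3.40)
= 28.90 × (0.3655 − 0.2628) + 2.122 × 0.2628 = 3.525 mg/L.
DO = 9.27 − 3.525 = 5.745 mg/L.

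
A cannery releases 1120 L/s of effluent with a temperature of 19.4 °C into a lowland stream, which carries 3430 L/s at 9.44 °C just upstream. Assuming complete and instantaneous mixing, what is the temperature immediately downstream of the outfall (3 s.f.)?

Flow-weighted mixing: C = (Q_r C_r + Q_w C_w)/(Q_r + Q_w)
= (3430×9.44 + 1120×19.4)/(3430 + 1120) = 54110/4550 = 11.89 °C.

11.9 °C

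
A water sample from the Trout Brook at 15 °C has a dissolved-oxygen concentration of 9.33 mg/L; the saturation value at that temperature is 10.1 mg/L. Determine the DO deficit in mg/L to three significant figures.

D ≈ 0.770 mg/L

D = C_s − C = 10.1 − 9.33 = 0.770 mg/L.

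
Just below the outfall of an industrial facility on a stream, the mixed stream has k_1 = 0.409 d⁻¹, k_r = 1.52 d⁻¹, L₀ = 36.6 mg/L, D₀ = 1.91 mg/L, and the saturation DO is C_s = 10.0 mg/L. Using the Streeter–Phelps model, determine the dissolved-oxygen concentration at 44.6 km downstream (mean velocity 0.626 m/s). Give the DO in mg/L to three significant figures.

DO ≈ 3.69 mg/L

Travel time t = x/v = 44.6 km / (0.626 m/s) = 44600 m / 0.626 m/s = 71250 s = 0.8246 d.
k_1 L₀/(k_r−k_1) = 0.409×36.6/(1.52−0.409) = 14.97/1.111 = 13.47 mg/L.
e^(−k_1 t) = e^(−0.409×0.8246) = 0.7137; e^(−k_r t) = e^(−1.52×0.8246) = 0.2855.
D = 13.47 × (0.7137 − 0.2855) + 1.91 × 0.2855 = 5.769 + 0.5454 = 6.315 mg/L.
DO = C_s − D = 10.0 − 6.315 = 3.685 mg/L.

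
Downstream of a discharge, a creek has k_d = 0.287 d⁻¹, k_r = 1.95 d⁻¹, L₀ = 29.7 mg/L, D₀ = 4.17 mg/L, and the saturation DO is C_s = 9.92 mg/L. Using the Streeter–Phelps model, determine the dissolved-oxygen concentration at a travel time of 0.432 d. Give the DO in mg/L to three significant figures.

DO ≈ 5.80 mg/L

k_d L₀/(k_r−k_d) = 0.287×29.7/(1.95−0.287) = 8.524/1.663 = 5.126 mg/L.
e^(−k_d t) = e^(−0.287×0.4320) = 0.8834; e^(−k_r t) = e^(−1.95×0.4320) = 0.4307.
D = 5.126 × (0.8834 − 0.4307) + 4.17 × 0.4307 = 2.320 + 1.796 = 4.116 mg/L.
DO = C_s − D = 9.92 − 4.116 = 5.804 mg/L.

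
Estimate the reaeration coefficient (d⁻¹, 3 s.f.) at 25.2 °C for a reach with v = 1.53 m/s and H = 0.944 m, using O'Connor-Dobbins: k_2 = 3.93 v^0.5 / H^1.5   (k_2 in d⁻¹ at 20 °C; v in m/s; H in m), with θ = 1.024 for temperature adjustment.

k_2 ≈ 6.00 d⁻¹

k_2(20) = 3.93 × 1.53^0.5 / 0.944^1.5 = 3.93 × 1.237 / 0.9172 = 5.300 d⁻¹.
k_2(25.2) = 5.300 × 1.024^(25.2−20) = 5.300 × 1.131 = 5.996 d⁻¹.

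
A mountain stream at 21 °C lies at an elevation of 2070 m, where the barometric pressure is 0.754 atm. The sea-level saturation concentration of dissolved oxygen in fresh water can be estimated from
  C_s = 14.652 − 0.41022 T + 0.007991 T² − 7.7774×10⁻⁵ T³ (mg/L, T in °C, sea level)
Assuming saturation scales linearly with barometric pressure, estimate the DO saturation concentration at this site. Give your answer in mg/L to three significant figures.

At sea level: C_s = 14.652 − 0.41022×21 + 0.007991×21² − 7.7774×10⁻⁵×21³ = 8.841 mg/L.
Pressure correction: C_s' = 8.841 × 0.754 = 6.666 mg/L.

C_s ≈ 6.67 mg/L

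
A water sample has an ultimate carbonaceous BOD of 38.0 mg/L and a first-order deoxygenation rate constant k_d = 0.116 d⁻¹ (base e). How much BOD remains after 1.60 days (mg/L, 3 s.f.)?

L_t = L₀ e^(−k_d t) = 38.0 × e^(−0.116×1.60) = 38.0 × 0.8306 = 31.56 mg/L.

L ≈ 31.6 mg/L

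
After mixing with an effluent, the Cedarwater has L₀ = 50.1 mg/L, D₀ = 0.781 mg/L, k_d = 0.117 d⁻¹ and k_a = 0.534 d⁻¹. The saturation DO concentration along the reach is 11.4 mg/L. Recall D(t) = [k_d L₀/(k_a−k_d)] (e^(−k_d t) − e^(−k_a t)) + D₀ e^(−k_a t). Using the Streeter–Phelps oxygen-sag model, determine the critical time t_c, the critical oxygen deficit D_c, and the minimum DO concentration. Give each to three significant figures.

With k_a/k_d = 4.564 and 1 − D₀(k_a−k_d)/(k_d L₀) = 0.9444,
t_c = ln(4.564 × 0.9444) / (0.534 − 0.117) = ln(4.311) / 0.4170 = 1.461/0.4170 = 3.504 d.
L(t_c) = L₀ e^(−k_d t_c) = 50.1 × 0.6637 = 33.25 mg/L, and at the critical point k_a D_c = k_d L, so D_c = (0.117/0.534) × 33.25 = 7.285 mg/L.
Minimum DO = C_s − D_c = 11.4 − 7.285 = 4.115 mg/L.

t_c ≈ 3.50 d; D_c ≈ 7.29 mg/L; min DO ≈ 4.11 mg/L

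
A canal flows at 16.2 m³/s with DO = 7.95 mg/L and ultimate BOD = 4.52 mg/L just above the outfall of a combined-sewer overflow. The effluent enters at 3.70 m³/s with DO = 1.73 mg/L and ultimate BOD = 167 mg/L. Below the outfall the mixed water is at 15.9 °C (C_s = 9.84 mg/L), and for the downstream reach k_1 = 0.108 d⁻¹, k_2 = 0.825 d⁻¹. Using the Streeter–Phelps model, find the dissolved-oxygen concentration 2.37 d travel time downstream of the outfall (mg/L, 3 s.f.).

DO ≈ 6.10 mg/L

Mixed DO = (16.2×7.95 + 3.70×1.73)/(16.2+3.70) = 135.2/19.90 = 6.794 mg/L.
Mixed L₀ = (16.2×4.52 + 3.70×167)/(19.90) = 691.1/19.90 = 34.73 mg/L.
Initial deficit D₀ = C_s − DO₀ = 9.84 − 6.794 = 3.046 mg/L.
D(2.37) = [0.108×34.73/(0.825−0.108)](e^(−0.108×2.37) − e^(−0.825×2.37)) + 3.046 e^(−0.825×2.37)
= 5.231 × (0.7742 − 0.1415) + 3.046 × 0.1415 = 3.741 mg/L.
DO = 9.84 − 3.741 = 6.099 mg/L.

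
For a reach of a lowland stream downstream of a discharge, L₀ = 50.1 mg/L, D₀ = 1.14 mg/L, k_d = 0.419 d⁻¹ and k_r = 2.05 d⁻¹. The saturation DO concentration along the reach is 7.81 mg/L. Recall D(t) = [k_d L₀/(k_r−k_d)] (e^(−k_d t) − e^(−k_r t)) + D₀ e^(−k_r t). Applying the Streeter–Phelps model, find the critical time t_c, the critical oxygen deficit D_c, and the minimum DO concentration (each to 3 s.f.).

With k_r/k_d = 4.893 and 1 − D₀(k_r−k_d)/(k_d L₀) = 0.9114,
t_c = ln(4.893 × 0.9114) / (2.05 − 0.419) = ln(4.459) / 1.631 = 1.495/1.631 = 0.9166 d.
D_c = (k_d/k_r) L₀ e^(−k_d t_c) = (0.419/2.05) × 50.1 × e^(−0.419×0.9166) = 0.2044 × 50.1 × 0.6811 = 6.974 mg/L.
Minimum DO = C_s − D_c = 7.81 − 6.974 = 0.8356 mg/L.

t_c ≈ 0.917 d; D_c ≈ 6.97 mg/L; min DO ≈ 0.836 mg/L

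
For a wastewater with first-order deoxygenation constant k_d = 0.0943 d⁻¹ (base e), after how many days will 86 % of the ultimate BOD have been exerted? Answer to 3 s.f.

y/L₀ = 1 − e^(−k_d t) = 0.86 ⇒ e^(−k_d t) = 0.140
t = −ln(0.140) / 0.0943 = 1.966 / 0.0943 = 20.85 d.

t ≈ 20.8 d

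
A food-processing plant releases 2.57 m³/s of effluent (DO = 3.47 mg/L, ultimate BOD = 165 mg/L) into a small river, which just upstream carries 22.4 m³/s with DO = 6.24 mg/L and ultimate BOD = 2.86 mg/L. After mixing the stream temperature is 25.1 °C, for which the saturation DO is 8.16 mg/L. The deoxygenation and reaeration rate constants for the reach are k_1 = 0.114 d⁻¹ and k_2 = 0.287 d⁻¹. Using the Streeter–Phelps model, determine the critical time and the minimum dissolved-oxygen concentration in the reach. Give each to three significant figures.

Mixed DO = (22.4×6.24 + 2.57×3.47)/(22.4+2.57) = 148.7/24.97 = 5.955 mg/L.
Mixed L₀ = (22.4×2.86 + 2.57×165)/(24.97) = 488.1/24.97 = 19.55 mg/L.
Initial deficit D₀ = C_s − DO₀ = 8.16 − 5.955 = 2.205 mg/L.
t_c = (1/0.1730) ln[(0.287/0.114)(1 − 2.205×0.1730/(0.114×19.55))] = 5.780 × ln(2.087) = 4.252 d.
D_c = (0.114/0.287) × 19.55 × e^(−0.114×4.252) = 0.3972 × 19.55 × 0.6159 = 4.782 mg/L.
Minimum DO = 8.16 − 4.782 = 3.378 mg/L.

t_c ≈ 4.25 d; minimum DO ≈ 3.38 mg/L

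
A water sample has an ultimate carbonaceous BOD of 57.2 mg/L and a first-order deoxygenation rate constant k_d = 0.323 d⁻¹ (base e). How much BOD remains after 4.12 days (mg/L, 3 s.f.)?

L ≈ 15.1 mg/L

L_t = L₀ e^(−k_d t) = 57.2 × e^(−0.323×4.12) = 57.2 × 0.2643 = 15.12 mg/L.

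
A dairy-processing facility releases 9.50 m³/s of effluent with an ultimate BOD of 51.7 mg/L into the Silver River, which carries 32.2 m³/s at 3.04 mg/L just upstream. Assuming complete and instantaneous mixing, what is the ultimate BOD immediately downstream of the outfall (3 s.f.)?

14.1 mg/L

Flow-weighted mixing: C = (Q_r C_r + Q_w C_w)/(Q_r + Q_w)
= (32.2×3.04 + 9.50×51.7)/(32.2 + 9.50) = 589.0/41.70 = 14.13 mg/L.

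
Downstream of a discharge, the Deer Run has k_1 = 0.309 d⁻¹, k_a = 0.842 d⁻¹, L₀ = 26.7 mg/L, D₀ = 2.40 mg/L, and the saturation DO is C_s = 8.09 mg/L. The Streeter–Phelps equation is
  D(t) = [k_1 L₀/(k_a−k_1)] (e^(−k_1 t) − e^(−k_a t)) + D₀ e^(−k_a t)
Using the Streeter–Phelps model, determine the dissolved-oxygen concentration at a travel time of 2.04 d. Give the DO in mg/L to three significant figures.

k_1 L₀/(k_a−k_1) = 0.309×26.7/(0.842−0.309) = 8.250/0.5330 = 15.48 mg/L.
e^(−k_1 t) = e^(−0.309×2.040) = 0.5324; e^(−k_a t) = e^(−0.842×2.040) = 0.1795.
D = 15.48 × (0.5324 − 0.1795) + 2.40 × 0.1795 = 5.463 + 0.4308 = 5.894 mg/L.
DO = C_s − D = 8.09 − 5.894 = 2.196 mg/L.

DO ≈ 2.20 mg/L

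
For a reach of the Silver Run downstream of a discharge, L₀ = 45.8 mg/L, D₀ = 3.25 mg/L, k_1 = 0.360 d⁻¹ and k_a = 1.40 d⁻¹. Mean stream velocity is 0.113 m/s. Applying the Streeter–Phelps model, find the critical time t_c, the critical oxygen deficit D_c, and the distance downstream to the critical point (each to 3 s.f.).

t_c ≈ 1.09 d; D_c ≈ 7.97 mg/L; x_c ≈ 10.6 km

With k_a/k_1 = 3.889 and 1 − D₀(k_a−k_1)/(k_1 L₀) = 0.7950,
t_c = ln(3.889 × 0.7950) / (1.40 − 0.360) = ln(3.092) / 1.040 = 1.129/1.040 = 1.085 d.
L(t_c) = L₀ e^(−k_1 t_c) = 45.8 × 0.6766 = 30.99 mg/L, and at the critical point k_a D_c = k_1 L, so D_c = (0.360/1.40) × 30.99 = 7.968 mg/L.
x_c = v t_c = 0.113 m/s × 1.085 d × 86400 s/d = 10600 m ≈ 10.6 km.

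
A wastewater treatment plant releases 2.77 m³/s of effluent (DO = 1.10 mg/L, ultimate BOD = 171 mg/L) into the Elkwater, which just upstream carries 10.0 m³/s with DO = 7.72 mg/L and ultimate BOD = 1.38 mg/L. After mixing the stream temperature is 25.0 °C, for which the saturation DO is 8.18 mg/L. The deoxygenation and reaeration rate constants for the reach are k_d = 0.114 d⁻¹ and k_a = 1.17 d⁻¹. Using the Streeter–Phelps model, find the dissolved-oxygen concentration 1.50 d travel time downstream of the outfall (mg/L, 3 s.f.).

Mixed DO = (10.0×7.72 + 2.77×1.10)/(10.0+2.77) = 80.25/12.77 = 6.284 mg/L.
Mixed L₀ = (10.0×1.38 + 2.77×171)/(12.77) = 487.5/12.77 = 38.17 mg/L.
Initial deficit D₀ = C_s − DO₀ = 8.18 − 6.284 = 1.896 mg/L.
D(1.50) = [0.114×38.17/(1.17−0.114)](e^(−0.114×1.50) − e^(−1.17×1.50)) + 1.896 e^(−1.17×1.50)
= 4.121 × (0.8428 − 0.1729) + 1.896 × 0.1729 = 3.089 mg/L.
DO = 8.18 − 3.089 = 5.091 mg/L.

DO ≈ 5.09 mg/L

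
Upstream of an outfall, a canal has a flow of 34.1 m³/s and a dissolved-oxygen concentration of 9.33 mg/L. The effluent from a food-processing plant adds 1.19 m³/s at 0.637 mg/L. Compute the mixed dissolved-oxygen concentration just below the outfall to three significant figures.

9.04 mg/L

Flow-weighted mixing: C = (Q_r C_r + Q_w C_w)/(Q_r + Q_w)
= (34.1×9.33 + 1.19×0.637)/(34.1 + 1.19) = 318.9/35.29 = 9.037 mg/L.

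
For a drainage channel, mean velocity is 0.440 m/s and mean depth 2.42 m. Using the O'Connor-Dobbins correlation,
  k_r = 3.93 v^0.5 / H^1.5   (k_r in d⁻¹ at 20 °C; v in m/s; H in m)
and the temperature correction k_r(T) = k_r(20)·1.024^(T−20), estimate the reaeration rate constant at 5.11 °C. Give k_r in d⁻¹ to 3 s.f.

k_r ≈ 0.486 d⁻¹

k_r(20) = 3.93 × 0.440^0.5 / 2.42^1.5 = 3.93 × 0.6633 / 3.765 = 0.6925 d⁻¹.
k_r(5.11) = 0.6925 × 1.024^(5.11−20) = 0.6925 × 0.7025 = 0.4864 d⁻¹.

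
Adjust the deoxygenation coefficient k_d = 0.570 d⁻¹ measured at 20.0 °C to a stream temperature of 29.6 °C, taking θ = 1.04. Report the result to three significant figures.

k_d(T₂) = k_d(T₁) · θ^(T₂−T₁) = 0.570 × 1.04^(29.6−20.0)
= 0.570 × 1.04^9.60 = 0.570 × 1.457 = 0.8306 d⁻¹.

k_d ≈ 0.831 d⁻¹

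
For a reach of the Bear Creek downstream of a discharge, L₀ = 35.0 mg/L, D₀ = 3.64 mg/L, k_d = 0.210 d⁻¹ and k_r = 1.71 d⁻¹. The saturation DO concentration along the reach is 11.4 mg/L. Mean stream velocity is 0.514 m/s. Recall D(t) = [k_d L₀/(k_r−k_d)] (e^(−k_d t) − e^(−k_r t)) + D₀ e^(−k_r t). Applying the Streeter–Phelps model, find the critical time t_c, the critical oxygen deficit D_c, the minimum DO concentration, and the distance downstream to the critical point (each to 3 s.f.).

t_c ≈ 0.493 d; D_c ≈ 3.88 mg/L; min DO ≈ 7.52 mg/L; x_c ≈ 21.9 km

At the critical point dD/dt = 0, so k_d L₀ e^(−k_d t) = k_r D. Substituting D(t) from the Streeter–Phelps equation and solving for t gives
t_c = ln[(k_r/k_d)(1 − D₀(k_r−k_d)/(k_d L₀))] / (k_r−k_d).
Here k_r−k_d = 1.500 d⁻¹ and 1 − D₀(k_r−k_d)/(k_d L₀) = 1 − 3.64×1.500/(0.210×35.0) = 0.2571, so
t_c = ln(8.143 × 0.2571) / 1.500 = 0.7390 / 1.500 = 0.4927 d.
L(t_c) = L₀ e^(−k_d t_c) = 35.0 × 0.9017 = 31.56 mg/L, and at the critical point k_r D_c = k_d L, so D_c = (0.210/1.71) × 31.56 = 3.876 mg/L.
Minimum DO = C_s − D_c = 11.4 − 3.876 = 7.524 mg/L.
x_c = v t_c = 0.514 m/s × 0.4927 d × 86400 s/d = 21880 m ≈ 21.9 km.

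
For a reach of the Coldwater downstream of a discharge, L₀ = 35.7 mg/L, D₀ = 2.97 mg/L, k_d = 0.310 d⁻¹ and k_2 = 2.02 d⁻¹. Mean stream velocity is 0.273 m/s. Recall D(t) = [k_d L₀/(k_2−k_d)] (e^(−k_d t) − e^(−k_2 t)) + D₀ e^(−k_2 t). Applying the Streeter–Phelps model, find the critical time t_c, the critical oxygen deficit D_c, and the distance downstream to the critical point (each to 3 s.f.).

t_c ≈ 0.737 d; D_c ≈ 4.36 mg/L; x_c ≈ 17.4 km

t_c = [1/(k_2−k_d)] ln[(k_2/k_d)(1 − D₀(k_2−k_d)/(k_d L₀))]
= [1/(2.02−0.310)] ln[(2.02/0.310)(1 − 2.97×1.710/(0.310×35.7))]
= (1/1.710) ln[6.516 × 0.5411] = 0.5848 × ln(3.526) = 0.5848 × 1.260 = 0.7369 d.
D_c = (k_d/k_2) L₀ e^(−k_d t_c) = (0.310/2.02) × 35.7 × e^(−0.310×0.7369) = 0.1535 × 35.7 × 0.7958 = 4.360 mg/L.
x_c = v t_c = 0.273 m/s × 0.7369 d × 86400 s/d = 17380 m ≈ 17.4 km.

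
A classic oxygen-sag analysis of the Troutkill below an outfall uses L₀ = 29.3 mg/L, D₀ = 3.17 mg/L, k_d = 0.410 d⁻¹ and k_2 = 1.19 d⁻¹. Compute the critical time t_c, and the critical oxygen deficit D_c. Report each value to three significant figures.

t_c = [1/(k_2−k_d)] ln[(k_2/k_d)(1 − D₀(k_2−k_d)/(k_d L₀))]
= [1/(1.19−0.410)] ln[(1.19/0.410)(1 − 3.17×0.7800/(0.410×29.3))]
= (1/0.7800) ln[2.902 × 0.7942] = 1.282 × ln(2.305) = 1.282 × 0.8351 = 1.071 d.
L(t_c) = L₀ e^(−k_d t_c) = 29.3 × 0.6447 = 18.89 mg/L, and at the critical point k_2 D_c = k_d L, so D_c = (0.410/1.19) × 18.89 = 6.508 mg/L.

t_c ≈ 1.07 d; D_c ≈ 6.51 mg/L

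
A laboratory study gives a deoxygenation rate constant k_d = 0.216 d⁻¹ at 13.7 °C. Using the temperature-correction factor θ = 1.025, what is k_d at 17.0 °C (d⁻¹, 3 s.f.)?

k_d ≈ 0.234 d⁻¹

k_d(T₂) = k_d(T₁) · θ^(T₂−T₁) = 0.216 × 1.025^(17.0−13.7)
= 0.216 × 1.025^3.30 = 0.216 × 1.085 = 0.2343 d⁻¹.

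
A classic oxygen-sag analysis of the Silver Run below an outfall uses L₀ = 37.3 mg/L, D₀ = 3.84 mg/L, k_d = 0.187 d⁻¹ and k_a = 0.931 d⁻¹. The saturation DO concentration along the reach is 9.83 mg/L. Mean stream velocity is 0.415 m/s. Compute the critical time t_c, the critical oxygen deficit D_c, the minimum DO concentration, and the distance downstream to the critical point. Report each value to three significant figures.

t_c = [1/(k_a−k_d)] ln[(k_a/k_d)(1 − D₀(k_a−k_d)/(k_d L₀))]
= [1/(0.931−0.187)] ln[(0.931/0.187)(1 − 3.84×0.7440/(0.187×37.3))]
= (1/0.7440) ln[4.979 × 0.5904] = 1.344 × ln(2.939) = 1.344 × 1.078 = 1.449 d.
D_c = (k_d/k_a) L₀ e^(−k_d t_c) = (0.187/0.931) × 37.3 × e^(−0.187×1.449) = 0.2009 × 37.3 × 0.7626 = 5.714 mg/L.
Minimum DO = C_s − D_c = 9.83 − 5.714 = 4.116 mg/L.
x_c = v t_c = 0.415 m/s × 1.449 d × 86400 s/d = 51960 m ≈ 52.0 km.

t_c ≈ 1.45 d; D_c ≈ 5.71 mg/L; min DO ≈ 4.12 mg/L; x_c ≈ 52.0 km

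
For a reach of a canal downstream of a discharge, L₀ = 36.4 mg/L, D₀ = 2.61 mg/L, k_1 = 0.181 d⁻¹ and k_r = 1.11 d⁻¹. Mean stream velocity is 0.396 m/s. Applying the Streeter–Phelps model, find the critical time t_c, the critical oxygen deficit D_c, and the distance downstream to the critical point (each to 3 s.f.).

t_c ≈ 1.46 d; D_c ≈ 4.56 mg/L; x_c ≈ 49.9 km

With k_r/k_1 = 6.133 and 1 − D₀(k_r−k_1)/(k_1 L₀) = 0.6320,
t_c = ln(6.133 × 0.6320) / (1.11 − 0.181) = ln(3.876) / 0.9290 = 1.355/0.9290 = 1.458 d.
D_c = (k_1/k_r) L₀ e^(−k_1 t_c) = (0.181/1.11) × 36.4 × e^(−0.181×1.458) = 0.1631 × 36.4 × 0.7680 = 4.559 mg/L.
x_c = v t_c = 0.396 m/s × 1.458 d × 86400 s/d = 49890 m ≈ 49.9 km.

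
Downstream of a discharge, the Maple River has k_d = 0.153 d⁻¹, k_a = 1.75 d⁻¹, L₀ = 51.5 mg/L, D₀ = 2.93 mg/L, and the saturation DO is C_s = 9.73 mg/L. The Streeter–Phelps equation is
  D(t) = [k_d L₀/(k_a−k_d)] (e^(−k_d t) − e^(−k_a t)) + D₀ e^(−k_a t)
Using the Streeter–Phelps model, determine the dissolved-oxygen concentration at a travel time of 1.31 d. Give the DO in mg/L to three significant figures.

k_d L₀/(k_a−k_d) = 0.153×51.5/(1.75−0.153) = 7.880/1.597 = 4.934 mg/L.
e^(−k_d t) = e^(−0.153×1.310) = 0.8184; e^(−k_a t) = e^(−1.75×1.310) = 0.1010.
D = 4.934 × (0.8184 − 0.1010) + 2.93 × 0.1010 = 3.539 + 0.2960 = 3.835 mg/L.
DO = C_s − D = 9.73 − 3.835 = 5.895 mg/L.

DO ≈ 5.89 mg/L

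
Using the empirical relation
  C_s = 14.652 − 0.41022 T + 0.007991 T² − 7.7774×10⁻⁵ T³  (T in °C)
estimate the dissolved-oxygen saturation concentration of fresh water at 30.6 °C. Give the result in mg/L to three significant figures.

C_s ≈ 7.35 mg/L

C_s = 14.652 − 0.41022×30.6 + 0.007991×30.6² − 7.7774×10⁻⁵×30.6³ = 7.353 mg/L.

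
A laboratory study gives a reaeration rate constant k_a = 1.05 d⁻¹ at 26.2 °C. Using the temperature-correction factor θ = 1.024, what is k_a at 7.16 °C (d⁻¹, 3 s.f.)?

k_a ≈ 0.668 d⁻¹

k_a(T₂) = k_a(T₁) · θ^(T₂−T₁) = 1.05 × 1.024^(7.16−26.2)
= 1.05 × 1.024^-19.0 = 1.05 × 0.6366 = 0.6685 d⁻¹.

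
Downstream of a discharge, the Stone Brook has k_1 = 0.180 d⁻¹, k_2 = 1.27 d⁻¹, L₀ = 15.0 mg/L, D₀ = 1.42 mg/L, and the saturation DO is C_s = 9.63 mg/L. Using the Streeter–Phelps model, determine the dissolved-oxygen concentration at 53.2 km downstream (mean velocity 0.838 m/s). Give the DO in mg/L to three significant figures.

DO ≈ 7.88 mg/L

Travel time t = x/v = 53.2 km / (0.838 m/s) = 53200 m / 0.838 m/s = 63480 s = 0.7348 d.
k_1 L₀/(k_2−k_1) = 0.180×15.0/(1.27−0.180) = 2.700/1.090 = 2.477 mg/L.
e^(−k_1 t) = e^(−0.180×0.7348) = 0.8761; e^(−k_2 t) = e^(−1.27×0.7348) = 0.3933.
D = 2.477 × (0.8761 − 0.3933) + 1.42 × 0.3933 = 1.196 + 0.5585 = 1.754 mg/L.
DO = C_s − D = 9.63 − 1.754 = 7.876 mg/L.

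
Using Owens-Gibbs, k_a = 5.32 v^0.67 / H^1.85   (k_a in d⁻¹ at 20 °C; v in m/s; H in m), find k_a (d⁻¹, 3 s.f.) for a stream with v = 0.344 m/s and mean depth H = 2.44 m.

k_a = 5.32 × 0.344^0.67 / 2.44^1.85 = 5.32 × 0.4892 / 5.208 = 0.4997 d⁻¹.

k_a ≈ 0.500 d⁻¹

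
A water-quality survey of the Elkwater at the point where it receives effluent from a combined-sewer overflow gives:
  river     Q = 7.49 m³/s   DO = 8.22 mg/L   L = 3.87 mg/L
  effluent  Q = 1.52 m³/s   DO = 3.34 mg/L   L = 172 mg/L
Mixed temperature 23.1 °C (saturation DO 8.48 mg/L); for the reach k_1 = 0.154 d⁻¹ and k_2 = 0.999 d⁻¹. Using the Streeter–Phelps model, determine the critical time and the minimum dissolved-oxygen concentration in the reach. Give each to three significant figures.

Mixed DO = (7.49×8.22 + 1.52×3.34)/(7.49+1.52) = 66.64/9.010 = 7.397 mg/L.
Mixed L₀ = (7.49×3.87 + 1.52×172)/(9.010) = 290.4/9.010 = 32.23 mg/L.
Initial deficit D₀ = C_s − DO₀ = 8.48 − 7.397 = 1.083 mg/L.
t_c = (1/0.8450) ln[(0.999/0.154)(1 − 1.083×0.8450/(0.154×32.23))] = 1.183 × ln(5.291) = 1.972 d.
D_c = (0.154/0.999) × 32.23 × e^(−0.154×1.972) = 0.1542 × 32.23 × 0.7381 = 3.668 mg/L.
Minimum DO = 8.48 − 3.668 = 4.812 mg/L.

t_c ≈ 1.97 d; minimum DO ≈ 4.81 mg/L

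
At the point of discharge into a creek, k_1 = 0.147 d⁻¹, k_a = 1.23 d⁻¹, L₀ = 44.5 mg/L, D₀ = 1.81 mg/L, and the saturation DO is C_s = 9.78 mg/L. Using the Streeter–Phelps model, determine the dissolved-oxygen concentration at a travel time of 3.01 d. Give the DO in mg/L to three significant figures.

k_1 L₀/(k_a−k_1) = 0.147×44.5/(1.23−0.147) = 6.541/1.083 = 6.040 mg/L.
e^(−k_1 t) = e^(−0.147×3.010) = 0.6424; e^(−k_a t) = e^(−1.23×3.010) = 0.02467.
D = 6.040 × (0.6424 − 0.02467) + 1.81 × 0.02467 = 3.731 + 0.04465 = 3.776 mg/L.
DO = C_s − D = 9.78 − 3.776 = 6.004 mg/L.

DO ≈ 6.00 mg/L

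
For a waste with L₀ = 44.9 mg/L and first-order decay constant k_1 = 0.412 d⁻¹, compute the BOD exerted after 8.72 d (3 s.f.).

y ≈ 43.7 mg/L

y_t = L₀(1 − e^(−k_1 t)) = 44.9 × (1 − e^(−0.412×8.72))
= 44.9 × (1 − 0.02753) = 44.9 × 0.9725 = 43.66 mg/L.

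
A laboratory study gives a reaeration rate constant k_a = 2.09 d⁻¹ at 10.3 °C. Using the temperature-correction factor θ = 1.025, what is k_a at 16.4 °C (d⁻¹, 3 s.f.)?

k_a ≈ 2.43 d⁻¹

k_a(T₂) = k_a(T₁) · θ^(T₂−T₁) = 2.09 × 1.025^(16.4−10.3)
= 2.09 × 1.025^6.10 = 2.09 × 1.163 = 2.430 d⁻¹.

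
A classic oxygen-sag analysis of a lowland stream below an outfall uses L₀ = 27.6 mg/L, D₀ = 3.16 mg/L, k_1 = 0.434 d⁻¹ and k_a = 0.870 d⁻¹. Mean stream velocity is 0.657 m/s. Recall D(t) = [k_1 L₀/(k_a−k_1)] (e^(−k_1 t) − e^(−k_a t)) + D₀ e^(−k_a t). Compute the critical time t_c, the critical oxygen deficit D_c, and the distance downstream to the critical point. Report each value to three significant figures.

t_c ≈ 1.31 d; D_c ≈ 7.78 mg/L; x_c ≈ 74.6 km

At the critical point dD/dt = 0, so k_1 L₀ e^(−k_1 t) = k_a D. Substituting D(t) from the Streeter–Phelps equation and solving for t gives
t_c = ln[(k_a/k_1)(1 − D₀(k_a−k_1)/(k_1 L₀))] / (k_a−k_1).
Here k_a−k_1 = 0.4360 d⁻¹ and 1 − D₀(k_a−k_1)/(k_1 L₀) = 1 − 3.16×0.4360/(0.434×27.6) = 0.8850, so
t_c = ln(2.005 × 0.8850) / 0.4360 = 0.5733 / 0.4360 = 1.315 d.
L(t_c) = L₀ e^(−k_1 t_c) = 27.6 × 0.5652 = 15.60 mg/L, and at the critical point k_a D_c = k_1 L, so D_c = (0.434/0.870) × 15.60 = 7.781 mg/L.
x_c = v t_c = 0.657 m/s × 1.315 d × 86400 s/d = 74640 m ≈ 74.6 km.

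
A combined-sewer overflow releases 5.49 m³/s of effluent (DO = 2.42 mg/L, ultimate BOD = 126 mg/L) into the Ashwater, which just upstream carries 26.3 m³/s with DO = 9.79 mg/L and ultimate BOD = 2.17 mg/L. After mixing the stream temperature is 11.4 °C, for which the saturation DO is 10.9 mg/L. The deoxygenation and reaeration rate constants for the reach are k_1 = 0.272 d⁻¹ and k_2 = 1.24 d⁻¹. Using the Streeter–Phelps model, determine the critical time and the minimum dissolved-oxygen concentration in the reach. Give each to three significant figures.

Mixed DO = (26.3×9.79 + 5.49×2.42)/(26.3+5.49) = 270.8/31.79 = 8.517 mg/L.
Mixed L₀ = (26.3×2.17 + 5.49×126)/(31.79) = 748.8/31.79 = 23.55 mg/L.
Initial deficit D₀ = C_s − DO₀ = 10.9 − 8.517 = 2.383 mg/L.
t_c = (1/0.9680) ln[(1.24/0.272)(1 − 2.383×0.9680/(0.272×23.55))] = 1.033 × ln(2.918) = 1.106 d.
D_c = (0.272/1.24) × 23.55 × e^(−0.272×1.106) = 0.2194 × 23.55 × 0.7402 = 3.824 mg/L.
Minimum DO = 10.9 − 3.824 = 7.076 mg/L.

t_c ≈ 1.11 d; minimum DO ≈ 7.08 mg/L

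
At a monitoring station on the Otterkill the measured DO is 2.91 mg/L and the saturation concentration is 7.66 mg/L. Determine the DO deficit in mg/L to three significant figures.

D ≈ 4.75 mg/L

D = C_s − C = 7.66 − 2.91 = 4.75 mg/L.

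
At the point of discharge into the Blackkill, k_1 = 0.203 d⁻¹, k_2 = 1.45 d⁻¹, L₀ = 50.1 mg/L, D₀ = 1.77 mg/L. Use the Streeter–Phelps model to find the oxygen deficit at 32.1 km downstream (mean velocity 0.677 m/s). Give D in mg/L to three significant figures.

Travel time t = x/v = 32.1 km / (0.677 m/s) = 32100 m / 0.677 m/s = 47420 s = 0.5488 d.
k_1 L₀/(k_2−k_1) = 0.203×50.1/(1.45−0.203) = 10.17/1.247 = 8.156 mg/L.
e^(−k_1 t) = e^(−0.203×0.5488) = 0.8946; e^(−k_2 t) = e^(−1.45×0.5488) = 0.4512.
D = 8.156 × (0.8946 − 0.4512) + 1.77 × 0.4512 = 3.616 + 0.7987 = 4.414 mg/L.

D ≈ 4.41 mg/L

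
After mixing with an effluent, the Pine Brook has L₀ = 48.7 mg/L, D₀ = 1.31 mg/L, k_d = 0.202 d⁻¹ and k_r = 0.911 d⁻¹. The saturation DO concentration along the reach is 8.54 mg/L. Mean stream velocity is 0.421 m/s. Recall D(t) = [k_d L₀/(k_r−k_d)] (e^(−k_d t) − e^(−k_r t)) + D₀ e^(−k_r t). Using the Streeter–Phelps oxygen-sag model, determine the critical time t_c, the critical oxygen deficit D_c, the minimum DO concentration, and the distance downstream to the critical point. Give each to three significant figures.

t_c ≈ 1.98 d; D_c ≈ 7.23 mg/L; min DO ≈ 1.31 mg/L; x_c ≈ 72.2 km

At the critical point dD/dt = 0, so k_d L₀ e^(−k_d t) = k_r D. Substituting D(t) from the Streeter–Phelps equation and solving for t gives
t_c = ln[(k_r/k_d)(1 − D₀(k_r−k_d)/(k_d L₀))] / (k_r−k_d).
Here k_r−k_d = 0.7090 d⁻¹ and 1 − D₀(k_r−k_d)/(k_d L₀) = 1 − 1.31×0.7090/(0.202×48.7) = 0.9056, so
t_c = ln(4.510 × 0.9056) / 0.7090 = 1.407 / 0.7090 = 1.985 d.
D_c = (k_d/k_r) L₀ e^(−k_d t_c) = (0.202/0.911) × 48.7 × e^(−0.202×1.985) = 0.2217 × 48.7 × 0.6697 = 7.232 mg/L.
Minimum DO = C_s − D_c = 8.54 − 7.232 = 1.308 mg/L.
x_c = v t_c = 0.421 m/s × 1.985 d × 86400 s/d = 72190 m ≈ 72.2 km.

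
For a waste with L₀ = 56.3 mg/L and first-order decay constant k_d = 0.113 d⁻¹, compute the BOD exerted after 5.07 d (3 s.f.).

y_t = L₀(1 − e^(−k_d t)) = 56.3 × (1 − e^(−0.113×5.07))
= 56.3 × (1 − 0.5639) = 56.3 × 0.4361 = 24.55 mg/L.

y ≈ 24.6 mg/L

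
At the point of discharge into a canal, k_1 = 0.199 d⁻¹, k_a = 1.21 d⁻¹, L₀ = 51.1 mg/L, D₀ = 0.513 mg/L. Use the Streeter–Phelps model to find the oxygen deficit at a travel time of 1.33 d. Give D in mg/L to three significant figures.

k_1 L₀/(k_a−k_1) = 0.199×51.1/(1.21−0.199) = 10.17/1.011 = 10.06 mg/L.
e^(−k_1 t) = e^(−0.199×1.330) = 0.7675; e^(−k_a t) = e^(−1.21×1.330) = 0.2000.
D = 10.06 × (0.7675 − 0.2000) + 0.513 × 0.2000 = 5.707 + 0.1026 = 5.810 mg/L.

D ≈ 5.81 mg/L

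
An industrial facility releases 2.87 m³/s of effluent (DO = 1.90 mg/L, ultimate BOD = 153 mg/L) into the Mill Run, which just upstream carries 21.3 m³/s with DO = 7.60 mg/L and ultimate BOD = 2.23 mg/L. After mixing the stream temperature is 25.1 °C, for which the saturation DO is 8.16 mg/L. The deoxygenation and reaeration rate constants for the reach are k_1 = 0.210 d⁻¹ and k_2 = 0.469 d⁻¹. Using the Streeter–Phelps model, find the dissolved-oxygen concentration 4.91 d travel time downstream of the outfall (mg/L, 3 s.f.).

Mixed DO = (21.3×7.60 + 2.87×1.90)/(21.3+2.87) = 167.3/24.17 = 6.923 mg/L.
Mixed L₀ = (21.3×2.23 + 2.87×153)/(24.17) = 486.6/24.17 = 20.13 mg/L.
Initial deficit D₀ = C_s − DO₀ = 8.16 − 6.923 = 1.237 mg/L.
D(4.91) = [0.210×20.13/(0.469−0.210)](e^(−0.210×4.91) − e^(−0.469×4.91)) + 1.237 e^(−0.469×4.91)
= 16.32 × (0.3566 − 0.09998) + 1.237 × 0.09998 = 4.313 mg/L.
DO = 8.16 − 4.313 = 3.847 mg/L.

DO ≈ 3.85 mg/L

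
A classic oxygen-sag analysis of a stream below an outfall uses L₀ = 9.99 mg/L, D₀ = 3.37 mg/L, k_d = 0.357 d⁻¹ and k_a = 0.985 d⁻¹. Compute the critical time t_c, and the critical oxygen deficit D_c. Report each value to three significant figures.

t_c ≈ 0.183 d; D_c ≈ 3.39 mg/L

t_c = [1/(k_a−k_d)] ln[(k_a/k_d)(1 − D₀(k_a−k_d)/(k_d L₀))]
= [1/(0.985−0.357)] ln[(0.985/0.357)(1 − 3.37×0.6280/(0.357×9.99))]
= (1/0.6280) ln[2.759 × 0.4066] = 1.592 × ln(1.122) = 1.592 × 0.1150 = 0.1830 d.
D_c = (k_d/k_a) L₀ e^(−k_d t_c) = (0.357/0.985) × 9.99 × e^(−0.357×0.1830) = 0.3624 × 9.99 × 0.9367 = 3.392 mg/L.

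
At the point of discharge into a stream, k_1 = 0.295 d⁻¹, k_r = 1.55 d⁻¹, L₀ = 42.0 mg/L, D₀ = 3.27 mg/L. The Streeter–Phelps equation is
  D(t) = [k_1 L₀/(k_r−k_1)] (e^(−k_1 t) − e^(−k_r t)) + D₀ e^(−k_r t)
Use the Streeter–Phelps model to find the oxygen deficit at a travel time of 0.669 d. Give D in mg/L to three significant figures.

D ≈ 5.76 mg/L

k_1 L₀/(k_r−k_1) = 0.295×42.0/(1.55−0.295) = 12.39/1.255 = 9.873 mg/L.
e^(−k_1 t) = e^(−0.295×0.6690) = 0.8209; e^(−k_r t) = e^(−1.55×0.6690) = 0.3545.
D = 9.873 × (0.8209 − 0.3545) + 3.27 × 0.3545 = 4.604 + 1.159 = 5.764 mg/L.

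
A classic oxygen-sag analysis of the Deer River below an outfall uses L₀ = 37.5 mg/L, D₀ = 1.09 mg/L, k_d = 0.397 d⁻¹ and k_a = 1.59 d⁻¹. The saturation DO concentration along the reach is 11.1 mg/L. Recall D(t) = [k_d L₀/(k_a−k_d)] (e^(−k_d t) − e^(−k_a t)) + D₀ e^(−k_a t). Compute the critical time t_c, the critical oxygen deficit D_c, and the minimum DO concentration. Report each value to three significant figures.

At the critical point dD/dt = 0, so k_d L₀ e^(−k_d t) = k_a D. Substituting D(t) from the Streeter–Phelps equation and solving for t gives
t_c = ln[(k_a/k_d)(1 − D₀(k_a−k_d)/(k_d L₀))] / (k_a−k_d).
Here k_a−k_d = 1.193 d⁻¹ and 1 − D₀(k_a−k_d)/(k_d L₀) = 1 − 1.09×1.193/(0.397×37.5) = 0.9127, so
t_c = ln(4.005 × 0.9127) / 1.193 = 1.296 / 1.193 = 1.086 d.
D_c = (k_d/k_a) L₀ e^(−k_d t_c) = (0.397/1.59) × 37.5 × e^(−0.397×1.086) = 0.2497 × 37.5 × 0.6496 = 6.083 mg/L.
Minimum DO = C_s − D_c = 11.1 − 6.083 = 5.017 mg/L.

t_c ≈ 1.09 d; D_c ≈ 6.08 mg/L; min DO ≈ 5.02 mg/L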